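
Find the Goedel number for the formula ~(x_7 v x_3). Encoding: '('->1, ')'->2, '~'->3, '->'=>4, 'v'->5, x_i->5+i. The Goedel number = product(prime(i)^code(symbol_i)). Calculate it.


Formula: ~(x_7 v x_3)
Symbol codes: [3, 1, 12, 5, 8, 2]
Primes: [2, 3, 5, 7, 11, 13]
p_1^3 = 2^3 = 8
p_2^1 = 3^1 = 3
p_3^12 = 5^12 = 244140625
p_4^5 = 7^5 = 16807
p_5^8 = 11^8 = 214358881
p_6^2 = 13^2 = 169
Product = 3567546805613806640625000

3567546805613806640625000


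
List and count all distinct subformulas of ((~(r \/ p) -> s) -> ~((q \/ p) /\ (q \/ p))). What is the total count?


Formula: ((~(r \/ p) -> s) -> ~((q \/ p) /\ (q \/ p)))
Subformulas found:
  1. q
  2. s
  3. r
  4. p
  5. (q \/ p)
  6. (r \/ p)
  7. ~(r \/ p)
  8. (~(r \/ p) -> s)
  9. ((q \/ p) /\ (q \/ p))
  10. ~((q \/ p) /\ (q \/ p))
  11. ((~(r \/ p) -> s) -> ~((q \/ p) /\ (q \/ p)))
Total distinct subformulas = 11

11


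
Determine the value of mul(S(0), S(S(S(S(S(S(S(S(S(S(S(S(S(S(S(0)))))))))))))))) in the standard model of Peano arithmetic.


mul(S^1(0), S^15(0)):
S^1(0) = 1
S^15(0) = 15
1 * 15 = 15

15


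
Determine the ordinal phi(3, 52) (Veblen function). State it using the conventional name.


phi(3, 52):
phi(3, beta) = eta_beta (the beta-th eta number, fixed point of zeta).
phi(3, 52) = eta_52

eta_52


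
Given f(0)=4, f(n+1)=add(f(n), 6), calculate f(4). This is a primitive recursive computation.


f(0) = 4
f(1) = add(f(0), 6) = add(4, 6) = 10
f(2) = add(f(1), 6) = add(10, 6) = 16
f(3) = add(f(2), 6) = add(16, 6) = 22
f(4) = add(f(3), 6) = add(22, 6) = 28


28


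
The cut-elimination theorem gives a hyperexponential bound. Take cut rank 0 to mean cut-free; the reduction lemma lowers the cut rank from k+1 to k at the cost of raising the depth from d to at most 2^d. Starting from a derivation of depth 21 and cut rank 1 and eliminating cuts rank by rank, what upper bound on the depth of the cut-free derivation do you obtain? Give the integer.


Each rank reduction sends depth d to at most 2^d; cut rank r needs r reductions.
2_0(21) = 21
2_1(21) = 2^21 = 2097152
Cut-free depth bound = 2097152

2097152


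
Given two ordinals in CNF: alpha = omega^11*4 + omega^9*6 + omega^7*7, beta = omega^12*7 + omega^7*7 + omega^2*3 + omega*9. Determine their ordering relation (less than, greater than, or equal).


Compare term by term from highest exponent:
alpha = omega^11*4 + omega^9*6 + omega^7*7
beta = omega^12*7 + omega^7*7 + omega^2*3 + omega*9
Term 1: alpha has omega^11*4, beta has omega^12*7
Term 2: alpha has omega^9*6, beta has omega^7*7
Term 3: alpha has omega^7*7, beta has omega^2*3
Term 4: alpha has omega^0*0, beta has omega^1*9
Result: alpha < beta

alpha < beta


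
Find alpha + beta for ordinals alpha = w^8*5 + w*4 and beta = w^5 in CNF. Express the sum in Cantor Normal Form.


Ordinal addition (w^8*5 + w*4) + w^5:
alpha's leading term has exponent 8 > beta's exponent 5, so it survives.
alpha's tail term has exponent 1 < beta's exponent 5, so it is absorbed by beta.
In ordinal addition, any term followed by a strictly larger-exponent term is absorbed.
Result = w^8*5 + w^5

w^8*5 + w^5


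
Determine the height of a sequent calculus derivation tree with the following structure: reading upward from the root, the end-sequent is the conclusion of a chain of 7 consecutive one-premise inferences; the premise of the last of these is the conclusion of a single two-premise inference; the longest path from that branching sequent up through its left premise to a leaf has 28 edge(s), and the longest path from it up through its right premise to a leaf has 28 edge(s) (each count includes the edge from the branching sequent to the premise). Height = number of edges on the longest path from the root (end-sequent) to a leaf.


Longest path through the left premise: 28 edges (measured from the branching sequent)
Longest path through the right premise: 28 edges
Height of the subtree rooted at the branching sequent: max(28, 28) = 28
The branching sequent sits 7 edges above the root (the chain of one-premise inferences), so height = 28 + 7 = 35

35


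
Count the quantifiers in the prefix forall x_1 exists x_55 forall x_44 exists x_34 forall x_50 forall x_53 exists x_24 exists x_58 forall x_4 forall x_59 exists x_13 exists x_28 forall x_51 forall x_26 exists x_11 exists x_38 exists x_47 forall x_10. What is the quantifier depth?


Quantifier prefix has 18 quantifier symbols.
Quantifier depth = 18

18


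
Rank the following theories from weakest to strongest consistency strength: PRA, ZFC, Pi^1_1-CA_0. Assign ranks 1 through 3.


Ordering by consistency strength:
1. PRA
2. Pi^1_1-CA_0
3. ZFC


PRA=1, ZFC=3, Pi^1_1-CA_0=2


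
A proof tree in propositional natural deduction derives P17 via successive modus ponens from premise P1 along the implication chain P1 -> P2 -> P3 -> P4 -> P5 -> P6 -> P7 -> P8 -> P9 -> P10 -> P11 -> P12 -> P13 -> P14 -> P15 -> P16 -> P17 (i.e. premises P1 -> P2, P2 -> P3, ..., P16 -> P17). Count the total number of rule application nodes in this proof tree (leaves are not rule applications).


We have a chain: P1 -> P2 -> P3 -> P4 -> P5 -> P6 -> P7 -> P8 -> P9 -> P10 -> P11 -> P12 -> P13 -> P14 -> P15 -> P16 -> P17.
Each modus ponens application produces the next variable.
The chain has 17 propositions, so 17-1 = 16 modus ponens steps.
Total inference nodes = 16

16


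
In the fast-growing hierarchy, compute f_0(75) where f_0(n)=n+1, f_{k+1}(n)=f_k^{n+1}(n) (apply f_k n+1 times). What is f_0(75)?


f_0(75) = 75 + 1 = 76

76


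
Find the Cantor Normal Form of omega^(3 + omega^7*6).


omega^(3 + omega^7*6):
In ordinal addition a term is absorbed by a following term of strictly larger exponent: 0 < 7, so 3 + omega^7*6 = omega^7*6.
omega raised to a CNF ordinal is a single CNF term: Result = omega^(omega^7*6)

omega^(omega^7*6)


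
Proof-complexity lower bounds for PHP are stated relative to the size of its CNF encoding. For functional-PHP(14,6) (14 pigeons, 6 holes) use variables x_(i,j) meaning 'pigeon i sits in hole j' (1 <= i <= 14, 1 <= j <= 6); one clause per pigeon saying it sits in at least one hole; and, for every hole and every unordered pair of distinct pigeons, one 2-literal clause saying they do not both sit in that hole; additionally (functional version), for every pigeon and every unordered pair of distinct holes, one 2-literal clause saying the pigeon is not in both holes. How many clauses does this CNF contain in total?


functional-PHP(14,6): 14 pigeons, 6 holes, 14*6 = 84 variables.
- pigeon clauses: one per pigeon -> 14 clauses
- hole clauses: 6 holes * C(14,2) = 6 * 91 -> 546 clauses
- functional clauses: 14 pigeons * C(6,2) = 14 * 15 -> 210 clauses
Total clauses = 14 + 546 + 210 = 770

770


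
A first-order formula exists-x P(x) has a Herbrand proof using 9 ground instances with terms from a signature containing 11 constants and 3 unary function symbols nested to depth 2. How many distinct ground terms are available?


Herbrand terms by depth:
Depth 0: 11 constants
Depth 1: 33 new terms (running total: 44)
Depth 2: 99 new terms (running total: 143)
Total distinct ground terms = 143

143


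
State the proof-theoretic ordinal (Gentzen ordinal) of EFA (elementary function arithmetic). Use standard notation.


The proof-theoretic ordinal of EFA (elementary function arithmetic) is a standard result in ordinal analysis.
This ordinal is the supremum of order types of primitive recursive well-orderings
that the theory can prove to be well-ordered.
For EFA (elementary function arithmetic), the proof-theoretic ordinal is omega^3.

omega^3


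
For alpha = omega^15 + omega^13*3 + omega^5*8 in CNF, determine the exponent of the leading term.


CNF: omega^15 + omega^13*3 + omega^5*8
The leading term is omega^15, which has exponent 15.

15


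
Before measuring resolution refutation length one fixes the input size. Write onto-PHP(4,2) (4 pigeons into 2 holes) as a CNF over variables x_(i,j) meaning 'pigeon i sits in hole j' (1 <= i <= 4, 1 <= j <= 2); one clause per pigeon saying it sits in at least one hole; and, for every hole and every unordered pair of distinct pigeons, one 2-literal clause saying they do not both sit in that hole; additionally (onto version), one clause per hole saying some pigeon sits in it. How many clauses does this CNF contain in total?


onto-PHP(4,2): 4 pigeons, 2 holes, 4*2 = 8 variables.
- pigeon clauses: one per pigeon -> 4 clauses
- hole clauses: 2 holes * C(4,2) = 2 * 6 -> 12 clauses
- onto clauses: one per hole -> 2 clauses
Total clauses = 4 + 12 + 2 = 18

18


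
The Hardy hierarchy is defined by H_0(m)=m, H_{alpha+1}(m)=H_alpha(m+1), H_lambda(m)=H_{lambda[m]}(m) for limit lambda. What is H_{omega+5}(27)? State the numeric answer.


H_{omega+5}(27):
Unwind the 5 successor steps: H_{omega+5}(27) = H_omega(27+5) = H_omega(32).
H_omega(m) = H_m(m) = m + m = 2m.
Result = 2 * 32 = 64

64


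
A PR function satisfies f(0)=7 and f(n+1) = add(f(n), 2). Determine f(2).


f(0) = 7
f(1) = add(f(0), 2) = add(7, 2) = 9
f(2) = add(f(1), 2) = add(9, 2) = 11


11


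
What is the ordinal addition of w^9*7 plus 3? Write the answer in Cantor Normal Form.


Ordinal addition w^9*7 + 3:
Leading exponent of alpha (9) > leading exponent of beta (0).
Since alpha's term has higher exponent than beta's leading term,
the sum is simply alpha followed by beta.
Result = w^9*7 + 3

w^9*7 + 3


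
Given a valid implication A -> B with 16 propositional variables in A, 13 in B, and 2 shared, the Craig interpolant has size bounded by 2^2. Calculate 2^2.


Shared atoms = 2
Craig interpolant size bound = 2^2
= 4

4


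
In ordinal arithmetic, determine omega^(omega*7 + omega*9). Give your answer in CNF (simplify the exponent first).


omega^(omega*7 + omega*9):
Both terms of the exponent have the same exponent 1, so they merge: omega*7 + omega*9 = omega*(7+9) = omega*16.
omega raised to a CNF ordinal is a single CNF term: Result = omega^(omega*16)

omega^(omega*16)


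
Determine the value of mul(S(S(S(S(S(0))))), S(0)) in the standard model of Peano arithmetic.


mul(S^5(0), S^1(0)):
S^5(0) = 5
S^1(0) = 1
5 * 1 = 5

5


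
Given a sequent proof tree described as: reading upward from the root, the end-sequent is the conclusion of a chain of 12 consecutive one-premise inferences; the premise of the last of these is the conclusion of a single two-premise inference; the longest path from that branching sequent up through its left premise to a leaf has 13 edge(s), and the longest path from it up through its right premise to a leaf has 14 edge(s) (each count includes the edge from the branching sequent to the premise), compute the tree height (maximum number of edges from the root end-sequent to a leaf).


Longest path through the left premise: 13 edges (measured from the branching sequent)
Longest path through the right premise: 14 edges
Height of the subtree rooted at the branching sequent: max(13, 14) = 14
The branching sequent sits 12 edges above the root (the chain of one-premise inferences), so height = 14 + 12 = 26

26


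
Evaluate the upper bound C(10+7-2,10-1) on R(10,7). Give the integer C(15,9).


R(10,7) <= C(10+7-2, 10-1) = C(15, 9)
C(15, 9) = 15! / (9! * 6!)
= 5005

5005


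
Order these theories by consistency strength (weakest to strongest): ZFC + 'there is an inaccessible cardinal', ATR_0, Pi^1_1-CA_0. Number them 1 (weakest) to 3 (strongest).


Ordering by consistency strength:
1. ATR_0
2. Pi^1_1-CA_0
3. ZFC + 'there is an inaccessible cardinal'


ZFC + 'there is an inaccessible cardinal'=3, ATR_0=1, Pi^1_1-CA_0=2


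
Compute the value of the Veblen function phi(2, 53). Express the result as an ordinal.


phi(2, 53):
phi(2, beta) = zeta_beta (the beta-th zeta number, fixed point of epsilon).
phi(2, 53) = zeta_53

zeta_53


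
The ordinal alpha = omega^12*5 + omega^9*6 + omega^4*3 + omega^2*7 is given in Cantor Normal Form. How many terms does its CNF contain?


CNF: omega^12*5 + omega^9*6 + omega^4*3 + omega^2*7
Count the summands separated by '+':
  term 1: omega^12*5
  term 2: omega^9*6
  term 3: omega^4*3
  term 4: omega^2*7
Total terms = 4

4


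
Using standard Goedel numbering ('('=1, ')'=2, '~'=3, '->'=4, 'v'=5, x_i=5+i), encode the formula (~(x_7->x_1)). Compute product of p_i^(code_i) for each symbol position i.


Formula: (~(x_7->x_1))
Symbol codes: [1, 3, 1, 12, 4, 6, 2, 2]
Primes: [2, 3, 5, 7, 11, 13, 17, 19]
p_1^1 = 2^1 = 2
p_2^3 = 3^3 = 27
p_3^1 = 5^1 = 5
p_4^12 = 7^12 = 13841287201
p_5^4 = 11^4 = 14641
p_6^6 = 13^6 = 4826809
p_7^2 = 17^2 = 289
p_8^2 = 19^2 = 361
Product = 27553460046319455133323708270

27553460046319455133323708270


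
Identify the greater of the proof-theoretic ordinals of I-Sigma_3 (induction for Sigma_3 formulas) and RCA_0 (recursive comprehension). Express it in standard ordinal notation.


Proof-theoretic ordinal of I-Sigma_3 (induction for Sigma_3 formulas): omega^(omega^(omega^omega))
Proof-theoretic ordinal of RCA_0 (recursive comprehension): omega^omega
Comparing: omega^omega < omega^(omega^(omega^omega)).
The larger ordinal is omega^(omega^(omega^omega)) (from I-Sigma_3 (induction for Sigma_3 formulas)).

omega^(omega^(omega^omega))


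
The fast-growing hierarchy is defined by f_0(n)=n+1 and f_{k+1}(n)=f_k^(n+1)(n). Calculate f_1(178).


f_1(178) = f_0^179(178)
f_0 adds 1 each time, applied 179 times.
f_1(178) = 178 + 179 = 357

357


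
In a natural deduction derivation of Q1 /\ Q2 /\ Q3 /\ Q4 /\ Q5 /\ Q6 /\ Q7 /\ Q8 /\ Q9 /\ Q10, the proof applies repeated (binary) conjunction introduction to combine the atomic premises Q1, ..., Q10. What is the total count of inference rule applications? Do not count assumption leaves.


The target conjunction has 10 conjuncts, i.e. 9 binary /\ connectives.
Each conjunction-intro joins two pieces, so 10 atoms require 10-1 = 9 applications.
Total inference nodes = 9

9


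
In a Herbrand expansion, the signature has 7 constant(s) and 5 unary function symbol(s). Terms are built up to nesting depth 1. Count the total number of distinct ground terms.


Herbrand terms by depth:
Depth 0: 7 constants
Depth 1: 35 new terms (running total: 42)
Total distinct ground terms = 42

42


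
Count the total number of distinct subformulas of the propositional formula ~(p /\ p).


Formula: ~(p /\ p)
Subformulas found:
  1. p
  2. (p /\ p)
  3. ~(p /\ p)
Total distinct subformulas = 3

3


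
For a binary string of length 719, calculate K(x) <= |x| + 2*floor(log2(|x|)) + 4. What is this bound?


floor(log2(719)) = 9
2 * 9 = 18
K(x) <= 719 + 18 + 4 = 741

741


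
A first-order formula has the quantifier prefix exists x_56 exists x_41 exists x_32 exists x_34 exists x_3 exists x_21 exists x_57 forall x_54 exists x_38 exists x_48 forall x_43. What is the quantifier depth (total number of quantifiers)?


Quantifier prefix has 11 quantifier symbols.
Quantifier depth = 11

11


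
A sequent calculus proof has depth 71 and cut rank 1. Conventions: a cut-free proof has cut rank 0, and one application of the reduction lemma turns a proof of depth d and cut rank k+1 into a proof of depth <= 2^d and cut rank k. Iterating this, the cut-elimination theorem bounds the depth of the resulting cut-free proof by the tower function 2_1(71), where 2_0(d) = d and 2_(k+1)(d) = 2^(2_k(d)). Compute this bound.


Each rank reduction sends depth d to at most 2^d; cut rank r needs r reductions.
2_0(71) = 71
2_1(71) = 2^71 = 2361183241434822606848
Cut-free depth bound = 2361183241434822606848

2361183241434822606848


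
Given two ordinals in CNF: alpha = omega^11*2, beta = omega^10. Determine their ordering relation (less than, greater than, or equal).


Compare term by term from highest exponent:
alpha = omega^11*2
beta = omega^10
Term 1: alpha has omega^11*2, beta has omega^10*1
Result: alpha > beta

alpha > beta


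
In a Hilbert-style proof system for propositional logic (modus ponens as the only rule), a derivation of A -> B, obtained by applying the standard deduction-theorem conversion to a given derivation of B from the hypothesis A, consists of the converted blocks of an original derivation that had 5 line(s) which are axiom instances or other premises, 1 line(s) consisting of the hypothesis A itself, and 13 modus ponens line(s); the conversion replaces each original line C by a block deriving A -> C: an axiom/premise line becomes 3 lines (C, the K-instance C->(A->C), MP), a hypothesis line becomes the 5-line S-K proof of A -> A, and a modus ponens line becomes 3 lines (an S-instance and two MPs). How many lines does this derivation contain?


Deduction-theorem conversion, block by block:
- 5 axiom/premise lines -> 3 lines each = 15
- 1 hypothesis lines -> 5 lines each (identity proof A->A) = 5
- 13 MP lines -> 3 lines each (S-instance, MP, MP) = 39
Total = 15 + 5 + 39 = 59 lines.

59


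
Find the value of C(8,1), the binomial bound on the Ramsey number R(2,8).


R(2,8) <= C(2+8-2, 2-1) = C(8, 1)
C(8, 1) = 8! / (1! * 7!)
= 8

8


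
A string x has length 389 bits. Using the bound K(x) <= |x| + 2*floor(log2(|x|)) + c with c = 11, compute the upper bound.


floor(log2(389)) = 8
2 * 8 = 16
K(x) <= 389 + 16 + 11 = 416

416


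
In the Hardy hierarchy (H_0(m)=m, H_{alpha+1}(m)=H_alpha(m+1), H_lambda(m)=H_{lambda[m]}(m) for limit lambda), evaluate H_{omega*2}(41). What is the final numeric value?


H_{omega*2}(41):
For the Hardy hierarchy, H_{omega*k}(n) = 2^k * n.
2^2 = 4.
4 * 41 = 164

164


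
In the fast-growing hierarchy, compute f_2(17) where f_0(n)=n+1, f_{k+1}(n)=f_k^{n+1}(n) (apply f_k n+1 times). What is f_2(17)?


f_2(17) = f_1^18(17)
f_1(m) = 2m + 1.
Iterating: f_1^k(n) = 2^k*(n+1) - 1.
f_2(17) = 2^18*(17+1) - 1 = 262144*18 - 1 = 4718591

4718591


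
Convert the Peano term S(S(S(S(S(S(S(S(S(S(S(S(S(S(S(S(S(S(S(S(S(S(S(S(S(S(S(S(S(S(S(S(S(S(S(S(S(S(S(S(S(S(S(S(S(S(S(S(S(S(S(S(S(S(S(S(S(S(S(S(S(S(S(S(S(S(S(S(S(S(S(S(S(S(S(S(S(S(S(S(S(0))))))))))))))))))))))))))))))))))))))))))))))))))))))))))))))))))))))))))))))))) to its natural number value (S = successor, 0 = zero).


Counting successors applied to 0:
81 applications of S to 0 = 81

81


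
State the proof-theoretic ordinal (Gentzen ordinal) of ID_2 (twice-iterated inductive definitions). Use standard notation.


The proof-theoretic ordinal of ID_2 (twice-iterated inductive definitions) is a standard result in ordinal analysis.
This ordinal is the supremum of order types of primitive recursive well-orderings
that the theory can prove to be well-ordered.
For ID_2 (twice-iterated inductive definitions), the proof-theoretic ordinal is psi_0(epsilon_{Omega_2+1}).

psi_0(epsilon_{Omega_2+1})


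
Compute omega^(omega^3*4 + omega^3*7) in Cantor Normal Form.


omega^(omega^3*4 + omega^3*7):
Both terms of the exponent have the same exponent 3, so they merge: omega^3*4 + omega^3*7 = omega^3*(4+7) = omega^3*11.
omega raised to a CNF ordinal is a single CNF term: Result = omega^(omega^3*11)

omega^(omega^3*11)


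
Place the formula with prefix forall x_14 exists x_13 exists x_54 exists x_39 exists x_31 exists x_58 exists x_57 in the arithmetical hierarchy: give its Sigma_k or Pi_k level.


Leading quantifier is forall, so the class is Pi.
Number of quantifier blocks = alternations + 1 = 1 + 1 = 2.
Classification: Pi_2

Pi_2


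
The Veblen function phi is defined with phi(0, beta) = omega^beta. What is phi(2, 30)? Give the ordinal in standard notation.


phi(2, 30):
phi(2, beta) = zeta_beta (the beta-th zeta number, fixed point of epsilon).
phi(2, 30) = zeta_30

zeta_30


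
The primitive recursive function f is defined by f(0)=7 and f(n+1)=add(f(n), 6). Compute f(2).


f(0) = 7
f(1) = add(f(0), 6) = add(7, 6) = 13
f(2) = add(f(1), 6) = add(13, 6) = 19


19


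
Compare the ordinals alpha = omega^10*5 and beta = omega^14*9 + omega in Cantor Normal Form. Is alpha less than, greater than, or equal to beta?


Compare term by term from highest exponent:
alpha = omega^10*5
beta = omega^14*9 + omega
Term 1: alpha has omega^10*5, beta has omega^14*9
Term 2: alpha has omega^0*0, beta has omega^1*1
Result: alpha < beta

alpha < beta


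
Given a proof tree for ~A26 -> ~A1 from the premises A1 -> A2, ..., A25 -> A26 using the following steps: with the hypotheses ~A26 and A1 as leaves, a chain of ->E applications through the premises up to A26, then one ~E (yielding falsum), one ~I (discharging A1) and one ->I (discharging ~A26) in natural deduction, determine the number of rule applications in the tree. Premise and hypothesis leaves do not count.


From hypothesis A1, 25 ->E steps along the 25 premises yield A26.
~E with hypothesis ~A26 gives falsum (1 node); ~I discharging A1 gives ~A1 (1 node); ->I discharging ~A26 gives the goal (1 node).
Total = 25 + 3 = 28 inference nodes.

28


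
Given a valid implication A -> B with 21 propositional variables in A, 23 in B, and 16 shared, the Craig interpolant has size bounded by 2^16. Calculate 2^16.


Shared atoms = 16
Craig interpolant size bound = 2^16
= 65536

65536


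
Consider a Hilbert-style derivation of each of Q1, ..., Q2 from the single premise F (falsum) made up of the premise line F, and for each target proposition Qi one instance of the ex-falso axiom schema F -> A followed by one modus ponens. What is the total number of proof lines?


Ex falso, line by line:
- 1 premise line (F)
- 2 targets, each needing 1 axiom instance (F -> Qi) + 1 MP = 2 lines: 2 * 2 = 4
Total = 1 + 4 = 5 lines.

5


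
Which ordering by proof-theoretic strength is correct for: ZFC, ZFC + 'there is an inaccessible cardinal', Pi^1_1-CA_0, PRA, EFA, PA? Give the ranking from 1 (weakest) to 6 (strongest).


Ordering by consistency strength:
1. EFA
2. PRA
3. PA
4. Pi^1_1-CA_0
5. ZFC
6. ZFC + 'there is an inaccessible cardinal'


ZFC=5, ZFC + 'there is an inaccessible cardinal'=6, Pi^1_1-CA_0=4, PRA=2, EFA=1, PA=3


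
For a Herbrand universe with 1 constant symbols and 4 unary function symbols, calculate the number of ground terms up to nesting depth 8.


Herbrand terms by depth:
Depth 0: 1 constants
Depth 1: 4 new terms (running total: 5)
Depth 2: 16 new terms (running total: 21)
Depth 3: 64 new terms (running total: 85)
Depth 4: 256 new terms (running total: 341)
Depth 5: 1024 new terms (running total: 1365)
Depth 6: 4096 new terms (running total: 5461)
Depth 7: 16384 new terms (running total: 21845)
Depth 8: 65536 new terms (running total: 87381)
Total distinct ground terms = 87381

87381


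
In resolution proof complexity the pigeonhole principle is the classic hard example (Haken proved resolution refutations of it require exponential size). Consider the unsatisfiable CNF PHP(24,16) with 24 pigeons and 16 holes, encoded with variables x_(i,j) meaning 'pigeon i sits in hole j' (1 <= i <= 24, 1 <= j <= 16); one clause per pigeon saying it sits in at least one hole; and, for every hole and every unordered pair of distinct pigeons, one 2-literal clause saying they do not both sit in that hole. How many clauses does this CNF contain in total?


PHP(24,16): 24 pigeons, 16 holes, 24*16 = 384 variables.
- pigeon clauses: one per pigeon -> 24 clauses
- hole clauses: 16 holes * C(24,2) = 16 * 276 -> 4416 clauses
Total clauses = 24 + 4416 = 4440

4440


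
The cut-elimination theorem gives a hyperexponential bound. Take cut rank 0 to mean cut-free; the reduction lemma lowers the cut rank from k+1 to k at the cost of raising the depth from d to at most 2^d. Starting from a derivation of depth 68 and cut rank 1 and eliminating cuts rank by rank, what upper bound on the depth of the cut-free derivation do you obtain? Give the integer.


Each rank reduction sends depth d to at most 2^d; cut rank r needs r reductions.
2_0(68) = 68
2_1(68) = 2^68 = 295147905179352825856
Cut-free depth bound = 295147905179352825856

295147905179352825856


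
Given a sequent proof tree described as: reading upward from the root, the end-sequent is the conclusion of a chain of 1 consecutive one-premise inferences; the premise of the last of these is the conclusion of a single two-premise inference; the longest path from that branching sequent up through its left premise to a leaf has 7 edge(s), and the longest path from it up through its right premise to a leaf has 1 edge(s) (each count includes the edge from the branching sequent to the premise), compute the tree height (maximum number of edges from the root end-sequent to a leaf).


Longest path through the left premise: 7 edges (measured from the branching sequent)
Longest path through the right premise: 1 edges
Height of the subtree rooted at the branching sequent: max(7, 1) = 7
The branching sequent sits 1 edges above the root (the chain of one-premise inferences), so height = 7 + 1 = 8

8


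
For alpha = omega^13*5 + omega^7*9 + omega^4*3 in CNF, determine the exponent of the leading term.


CNF: omega^13*5 + omega^7*9 + omega^4*3
The leading term is omega^13*5, which has exponent 13.

13


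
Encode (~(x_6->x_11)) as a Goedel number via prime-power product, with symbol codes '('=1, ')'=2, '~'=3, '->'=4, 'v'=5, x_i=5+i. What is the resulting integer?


Formula: (~(x_6->x_11))
Symbol codes: [1, 3, 1, 11, 4, 16, 2, 2]
Primes: [2, 3, 5, 7, 11, 13, 17, 19]
p_1^1 = 2^1 = 2
p_2^3 = 3^3 = 27
p_3^1 = 5^1 = 5
p_4^11 = 7^11 = 1977326743
p_5^4 = 11^4 = 14641
p_6^16 = 13^16 = 665416609183179841
p_7^2 = 17^2 = 289
p_8^2 = 19^2 = 361
Product = 542639778172468252563918234974035555890

542639778172468252563918234974035555890


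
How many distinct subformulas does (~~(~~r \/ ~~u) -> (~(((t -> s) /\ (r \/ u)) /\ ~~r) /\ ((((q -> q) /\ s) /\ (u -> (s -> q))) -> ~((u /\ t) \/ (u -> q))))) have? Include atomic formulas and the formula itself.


Formula: (~~(~~r \/ ~~u) -> (~(((t -> s) /\ (r \/ u)) /\ ~~r) /\ ((((q -> q) /\ s) /\ (u -> (s -> q))) -> ~((u /\ t) \/ (u -> q)))))
Subformulas found:
  1. r
  2. q
  3. u
  4. s
  5. t
  6. ~u
  7. ~r
  8. ~~u
  9. ~~r
  10. (u -> q)
  11. (t -> s)
  12. (u /\ t)
  13. (q -> q)
  14. (r \/ u)
  15. (s -> q)
  16. (~~r \/ ~~u)
  17. ~(~~r \/ ~~u)
  18. ~~(~~r \/ ~~u)
  19. ((q -> q) /\ s)
  20. (u -> (s -> q))
  21. ((t -> s) /\ (r \/ u))
  22. ((u /\ t) \/ (u -> q))
  23. ~((u /\ t) \/ (u -> q))
  24. (((t -> s) /\ (r \/ u)) /\ ~~r)
  25. ~(((t -> s) /\ (r \/ u)) /\ ~~r)
  26. (((q -> q) /\ s) /\ (u -> (s -> q)))
  27. ((((q -> q) /\ s) /\ (u -> (s -> q))) -> ~((u /\ t) \/ (u -> q)))
  28. (~(((t -> s) /\ (r \/ u)) /\ ~~r) /\ ((((q -> q) /\ s) /\ (u -> (s -> q))) -> ~((u /\ t) \/ (u -> q))))
  29. (~~(~~r \/ ~~u) -> (~(((t -> s) /\ (r \/ u)) /\ ~~r) /\ ((((q -> q) /\ s) /\ (u -> (s -> q))) -> ~((u /\ t) \/ (u -> q)))))
Total distinct subformulas = 29

29


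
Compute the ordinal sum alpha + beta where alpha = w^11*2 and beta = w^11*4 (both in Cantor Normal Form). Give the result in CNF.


Ordinal addition w^11*2 + w^11*4:
Both terms have the same exponent 11.
w^e*c + w^e*d = w^e*(c+d).
Result = w^11*(2+4) = w^11*6

w^11*6


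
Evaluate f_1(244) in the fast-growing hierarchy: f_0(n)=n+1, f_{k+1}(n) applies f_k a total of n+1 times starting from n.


f_1(244) = f_0^245(244)
f_0 adds 1 each time, applied 245 times.
f_1(244) = 244 + 245 = 489

489


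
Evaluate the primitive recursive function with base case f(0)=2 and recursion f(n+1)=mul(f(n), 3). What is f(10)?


f(0) = 2
f(1) = mul(f(0), 3) = mul(2, 3) = 6
f(2) = mul(f(1), 3) = mul(6, 3) = 18
f(3) = mul(f(2), 3) = mul(18, 3) = 54
f(4) = mul(f(3), 3) = mul(54, 3) = 162
f(5) = mul(f(4), 3) = mul(162, 3) = 486
f(6) = mul(f(5), 3) = mul(486, 3) = 1458
f(7) = mul(f(6), 3) = mul(1458, 3) = 4374
f(8) = mul(f(7), 3) = mul(4374, 3) = 13122
f(9) = mul(f(8), 3) = mul(13122, 3) = 39366
f(10) = mul(f(9), 3) = mul(39366, 3) = 118098


118098


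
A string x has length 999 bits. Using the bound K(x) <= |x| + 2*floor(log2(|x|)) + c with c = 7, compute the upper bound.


floor(log2(999)) = 9
2 * 9 = 18
K(x) <= 999 + 18 + 7 = 1024

1024


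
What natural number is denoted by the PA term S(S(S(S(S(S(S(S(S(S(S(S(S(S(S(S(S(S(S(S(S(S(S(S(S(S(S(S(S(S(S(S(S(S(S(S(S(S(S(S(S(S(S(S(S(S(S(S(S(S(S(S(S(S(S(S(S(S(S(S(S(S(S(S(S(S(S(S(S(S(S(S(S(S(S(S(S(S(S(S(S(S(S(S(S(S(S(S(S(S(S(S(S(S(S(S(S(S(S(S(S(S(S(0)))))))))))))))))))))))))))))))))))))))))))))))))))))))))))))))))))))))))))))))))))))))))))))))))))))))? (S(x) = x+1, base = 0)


Counting successors applied to 0:
103 applications of S to 0 = 103

103


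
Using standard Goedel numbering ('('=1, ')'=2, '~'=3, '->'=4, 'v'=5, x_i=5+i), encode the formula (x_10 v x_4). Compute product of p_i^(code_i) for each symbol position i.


Formula: (x_10 v x_4)
Symbol codes: [1, 15, 5, 9, 2]
Primes: [2, 3, 5, 7, 11]
p_1^1 = 2^1 = 2
p_2^15 = 3^15 = 14348907
p_3^5 = 5^5 = 3125
p_4^9 = 7^9 = 40353607
p_5^2 = 11^2 = 121
Product = 437891553930396431250

437891553930396431250


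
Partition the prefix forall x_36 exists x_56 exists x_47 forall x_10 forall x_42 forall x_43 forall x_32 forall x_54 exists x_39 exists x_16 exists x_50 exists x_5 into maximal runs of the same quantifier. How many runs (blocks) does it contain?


Alternations = 3.
Blocks = alternations + 1 = 4

4


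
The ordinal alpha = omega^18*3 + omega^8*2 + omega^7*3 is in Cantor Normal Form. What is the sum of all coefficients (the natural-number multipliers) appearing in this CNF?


CNF: omega^18*3 + omega^8*2 + omega^7*3
Coefficients: 3 + 2 + 3 = 8

8


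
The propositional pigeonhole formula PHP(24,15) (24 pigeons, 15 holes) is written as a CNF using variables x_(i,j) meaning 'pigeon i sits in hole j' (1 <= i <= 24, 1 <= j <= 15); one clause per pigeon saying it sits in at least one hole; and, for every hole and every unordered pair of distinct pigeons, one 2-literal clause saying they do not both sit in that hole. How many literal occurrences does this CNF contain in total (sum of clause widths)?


PHP(24,15): 24 pigeons, 15 holes, 24*15 = 360 variables.
- pigeon clauses: one per pigeon -> 24 clauses of width 15 -> 360 literals
- hole clauses: 15 holes * C(24,2) = 15 * 276 -> 4140 clauses of width 2 -> 8280 literals
Total literal occurrences = 360 + 8280 = 8640

8640


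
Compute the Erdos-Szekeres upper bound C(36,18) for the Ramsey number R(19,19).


R(19,19) <= C(19+19-2, 19-1) = C(36, 18)
C(36, 18) = 36! / (18! * 18!)
= 9075135300

9075135300


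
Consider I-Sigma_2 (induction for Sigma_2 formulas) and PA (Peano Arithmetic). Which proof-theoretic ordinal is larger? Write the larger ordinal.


Proof-theoretic ordinal of I-Sigma_2 (induction for Sigma_2 formulas): omega^(omega^omega)
Proof-theoretic ordinal of PA (Peano Arithmetic): epsilon_0
Comparing: omega^(omega^omega) < epsilon_0.
The larger ordinal is epsilon_0 (from PA (Peano Arithmetic)).

epsilon_0


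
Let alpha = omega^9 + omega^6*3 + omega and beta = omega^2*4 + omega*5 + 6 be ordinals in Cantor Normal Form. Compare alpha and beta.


Compare term by term from highest exponent:
alpha = omega^9 + omega^6*3 + omega
beta = omega^2*4 + omega*5 + 6
Term 1: alpha has omega^9*1, beta has omega^2*4
Term 2: alpha has omega^6*3, beta has omega^1*5
Term 3: alpha has omega^1*1, beta has omega^0*6
Result: alpha > beta

alpha > beta


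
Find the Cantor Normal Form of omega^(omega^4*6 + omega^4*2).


omega^(omega^4*6 + omega^4*2):
Both terms of the exponent have the same exponent 4, so they merge: omega^4*6 + omega^4*2 = omega^4*(6+2) = omega^4*8.
omega raised to a CNF ordinal is a single CNF term: Result = omega^(omega^4*8)

omega^(omega^4*8)


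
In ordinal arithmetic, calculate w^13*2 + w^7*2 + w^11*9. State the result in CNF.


Ordinal addition (w^13*2 + w^7*2) + w^11*9:
alpha's leading term has exponent 13 > beta's exponent 11, so it survives.
alpha's tail term has exponent 7 < beta's exponent 11, so it is absorbed by beta.
In ordinal addition, any term followed by a strictly larger-exponent term is absorbed.
Result = w^13*2 + w^11*9

w^13*2 + w^11*9


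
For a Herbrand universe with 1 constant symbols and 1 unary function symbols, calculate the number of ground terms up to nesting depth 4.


Herbrand terms by depth:
Depth 0: 1 constants
Depth 1: 1 new terms (running total: 2)
Depth 2: 1 new terms (running total: 3)
Depth 3: 1 new terms (running total: 4)
Depth 4: 1 new terms (running total: 5)
Total distinct ground terms = 5

5


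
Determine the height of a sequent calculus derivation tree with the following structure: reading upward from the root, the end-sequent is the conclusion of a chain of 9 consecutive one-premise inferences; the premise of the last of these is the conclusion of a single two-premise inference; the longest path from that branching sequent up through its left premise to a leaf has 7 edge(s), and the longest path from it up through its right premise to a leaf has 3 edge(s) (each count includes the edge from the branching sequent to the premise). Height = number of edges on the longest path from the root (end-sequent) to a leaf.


Longest path through the left premise: 7 edges (measured from the branching sequent)
Longest path through the right premise: 3 edges
Height of the subtree rooted at the branching sequent: max(7, 3) = 7
The branching sequent sits 9 edges above the root (the chain of one-premise inferences), so height = 7 + 9 = 16

16


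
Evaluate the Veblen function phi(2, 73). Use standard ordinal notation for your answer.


phi(2, 73):
phi(2, beta) = zeta_beta (the beta-th zeta number, fixed point of epsilon).
phi(2, 73) = zeta_73

zeta_73


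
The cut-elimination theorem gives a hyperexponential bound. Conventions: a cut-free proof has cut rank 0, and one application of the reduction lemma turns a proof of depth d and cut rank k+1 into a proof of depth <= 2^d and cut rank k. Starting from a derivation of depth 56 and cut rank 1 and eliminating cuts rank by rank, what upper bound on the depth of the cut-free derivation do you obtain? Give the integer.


Each rank reduction sends depth d to at most 2^d; cut rank r needs r reductions.
2_0(56) = 56
2_1(56) = 2^56 = 72057594037927936
Cut-free depth bound = 72057594037927936

72057594037927936


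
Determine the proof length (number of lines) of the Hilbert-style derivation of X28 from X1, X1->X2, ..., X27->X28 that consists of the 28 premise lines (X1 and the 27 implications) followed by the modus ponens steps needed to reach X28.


We have 28 premise lines: X1 and 27 implications.
Each implication is detached once by MP, giving 27 MP lines.
28 premise lines + 27 MP lines = 55 total lines.

55


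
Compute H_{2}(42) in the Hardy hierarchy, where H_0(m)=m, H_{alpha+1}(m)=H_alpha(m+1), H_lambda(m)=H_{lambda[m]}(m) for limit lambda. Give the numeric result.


H_2(42):
For finite ordinals k, H_k(n) = n + k (each successor step adds 1).
H_2(42) = 42 + 2 = 44

44


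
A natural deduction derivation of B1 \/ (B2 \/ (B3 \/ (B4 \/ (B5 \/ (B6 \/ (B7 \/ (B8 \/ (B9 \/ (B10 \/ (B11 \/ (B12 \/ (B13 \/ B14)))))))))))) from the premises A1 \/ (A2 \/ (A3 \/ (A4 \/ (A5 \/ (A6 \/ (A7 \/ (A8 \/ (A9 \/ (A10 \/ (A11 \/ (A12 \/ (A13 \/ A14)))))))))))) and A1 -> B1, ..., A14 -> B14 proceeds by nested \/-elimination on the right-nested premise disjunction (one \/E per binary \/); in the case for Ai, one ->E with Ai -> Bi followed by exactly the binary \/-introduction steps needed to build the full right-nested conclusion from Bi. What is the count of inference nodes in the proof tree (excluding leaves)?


Constructive dilemma with 14 branches, all disjunctions right-nested:
- \/E: the premise has 13 binary \/, each eliminated once: 13 nodes.
- ->E: one per case (Ai with Ai -> Bi gives Bi): 14 nodes.
- \/I: in case i < n, Bi needs 1 step to form Bi \/ (B(i+1) \/ ...) and then i-1 steps to prepend B(i-1), ..., B1, i.e. i steps; in case i = n, B14 needs 13 prepend steps.
  \/I total = (1 + 2 + ... + 13) + 13 = 91 + 13 = 104 nodes.
Total = 13 + 14 + 104 = 131

131


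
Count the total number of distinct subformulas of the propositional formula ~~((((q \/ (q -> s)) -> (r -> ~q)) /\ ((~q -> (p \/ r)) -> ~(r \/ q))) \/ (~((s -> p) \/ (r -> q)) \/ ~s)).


Formula: ~~((((q \/ (q -> s)) -> (r -> ~q)) /\ ((~q -> (p \/ r)) -> ~(r \/ q))) \/ (~((s -> p) \/ (r -> q)) \/ ~s))
Subformulas found:
  1. r
  2. q
  3. s
  4. p
  5. ~s
  6. ~q
  7. (r -> q)
  8. (s -> p)
  9. (r \/ q)
  10. (q -> s)
  11. (p \/ r)
  12. (r -> ~q)
  13. ~(r \/ q)
  14. (q \/ (q -> s))
  15. (~q -> (p \/ r))
  16. ((s -> p) \/ (r -> q))
  17. ~((s -> p) \/ (r -> q))
  18. ((q \/ (q -> s)) -> (r -> ~q))
  19. ((~q -> (p \/ r)) -> ~(r \/ q))
  20. (~((s -> p) \/ (r -> q)) \/ ~s)
  21. (((q \/ (q -> s)) -> (r -> ~q)) /\ ((~q -> (p \/ r)) -> ~(r \/ q)))
  22. ((((q \/ (q -> s)) -> (r -> ~q)) /\ ((~q -> (p \/ r)) -> ~(r \/ q))) \/ (~((s -> p) \/ (r -> q)) \/ ~s))
  23. ~((((q \/ (q -> s)) -> (r -> ~q)) /\ ((~q -> (p \/ r)) -> ~(r \/ q))) \/ (~((s -> p) \/ (r -> q)) \/ ~s))
  24. ~~((((q \/ (q -> s)) -> (r -> ~q)) /\ ((~q -> (p \/ r)) -> ~(r \/ q))) \/ (~((s -> p) \/ (r -> q)) \/ ~s))
Total distinct subformulas = 24

24


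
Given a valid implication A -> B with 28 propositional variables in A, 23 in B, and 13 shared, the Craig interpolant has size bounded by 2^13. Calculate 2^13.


Shared atoms = 13
Craig interpolant size bound = 2^13
= 8192

8192


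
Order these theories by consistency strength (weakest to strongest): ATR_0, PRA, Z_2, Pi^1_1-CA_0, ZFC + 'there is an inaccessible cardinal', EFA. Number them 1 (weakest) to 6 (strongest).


Ordering by consistency strength:
1. EFA
2. PRA
3. ATR_0
4. Pi^1_1-CA_0
5. Z_2
6. ZFC + 'there is an inaccessible cardinal'


ATR_0=3, PRA=2, Z_2=5, Pi^1_1-CA_0=4, ZFC + 'there is an inaccessible cardinal'=6, EFA=1


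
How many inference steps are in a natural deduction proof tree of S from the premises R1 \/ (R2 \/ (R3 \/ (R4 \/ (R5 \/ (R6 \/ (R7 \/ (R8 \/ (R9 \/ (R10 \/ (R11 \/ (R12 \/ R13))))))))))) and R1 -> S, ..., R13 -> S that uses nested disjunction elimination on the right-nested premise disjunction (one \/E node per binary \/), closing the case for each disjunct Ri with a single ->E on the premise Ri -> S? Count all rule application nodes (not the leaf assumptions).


The premise R1 \/ (R2 \/ (R3 \/ (R4 \/ (R5 \/ (R6 \/ (R7 \/ (R8 \/ (R9 \/ (R10 \/ (R11 \/ (R12 \/ R13))))))))))) contains 13 disjuncts, hence 12 binary \/ connectives.
- Each binary \/ is eliminated once: 12 \/E nodes.
- Each of the 13 cases Ri derives S by one ->E with Ri -> S: 13 ->E nodes.
Total = 12 + 13 = 25

25


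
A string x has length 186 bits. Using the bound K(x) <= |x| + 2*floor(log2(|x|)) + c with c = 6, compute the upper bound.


floor(log2(186)) = 7
2 * 7 = 14
K(x) <= 186 + 14 + 6 = 206

206


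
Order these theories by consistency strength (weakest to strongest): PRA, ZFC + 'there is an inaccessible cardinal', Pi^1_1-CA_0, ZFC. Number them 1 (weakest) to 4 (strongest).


Ordering by consistency strength:
1. PRA
2. Pi^1_1-CA_0
3. ZFC
4. ZFC + 'there is an inaccessible cardinal'


PRA=1, ZFC + 'there is an inaccessible cardinal'=4, Pi^1_1-CA_0=2, ZFC=3


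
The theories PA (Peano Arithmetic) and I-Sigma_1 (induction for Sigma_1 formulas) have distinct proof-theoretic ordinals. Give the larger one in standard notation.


Proof-theoretic ordinal of PA (Peano Arithmetic): epsilon_0
Proof-theoretic ordinal of I-Sigma_1 (induction for Sigma_1 formulas): omega^omega
Comparing: omega^omega < epsilon_0.
The larger ordinal is epsilon_0 (from PA (Peano Arithmetic)).

epsilon_0


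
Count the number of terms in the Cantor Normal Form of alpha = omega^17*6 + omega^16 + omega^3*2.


CNF: omega^17*6 + omega^16 + omega^3*2
Count the summands separated by '+':
  term 1: omega^17*6
  term 2: omega^16
  term 3: omega^3*2
Total terms = 3

3


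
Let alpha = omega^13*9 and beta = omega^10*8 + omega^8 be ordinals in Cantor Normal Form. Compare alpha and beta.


Compare term by term from highest exponent:
alpha = omega^13*9
beta = omega^10*8 + omega^8
Term 1: alpha has omega^13*9, beta has omega^10*8
Term 2: alpha has omega^0*0, beta has omega^8*1
Result: alpha > beta

alpha > beta
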